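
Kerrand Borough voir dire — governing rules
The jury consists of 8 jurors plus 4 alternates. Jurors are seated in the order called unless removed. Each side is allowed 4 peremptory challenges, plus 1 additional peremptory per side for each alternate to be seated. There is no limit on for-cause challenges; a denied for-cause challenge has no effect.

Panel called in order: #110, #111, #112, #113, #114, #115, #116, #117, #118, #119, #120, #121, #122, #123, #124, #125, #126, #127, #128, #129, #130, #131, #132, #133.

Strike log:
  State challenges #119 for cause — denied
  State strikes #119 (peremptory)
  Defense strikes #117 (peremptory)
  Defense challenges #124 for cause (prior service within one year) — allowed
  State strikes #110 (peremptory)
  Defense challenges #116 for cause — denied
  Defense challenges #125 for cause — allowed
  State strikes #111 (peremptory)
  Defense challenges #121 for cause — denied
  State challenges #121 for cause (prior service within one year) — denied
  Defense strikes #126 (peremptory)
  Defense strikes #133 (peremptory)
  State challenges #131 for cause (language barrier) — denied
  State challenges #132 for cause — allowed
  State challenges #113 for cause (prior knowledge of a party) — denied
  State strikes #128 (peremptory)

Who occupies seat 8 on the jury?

Removed: #110, #111, #117, #119, #124, #125, #126, #128, #132, #133. (#113, #116, #121, #131 stay — for-cause denied.)
Seating in order: seats 1–8 → #112, #113, #114, #115, #116, #118, #120, #121; alternates → #122, #123, #127, #129.
So seat 8 is #121.

121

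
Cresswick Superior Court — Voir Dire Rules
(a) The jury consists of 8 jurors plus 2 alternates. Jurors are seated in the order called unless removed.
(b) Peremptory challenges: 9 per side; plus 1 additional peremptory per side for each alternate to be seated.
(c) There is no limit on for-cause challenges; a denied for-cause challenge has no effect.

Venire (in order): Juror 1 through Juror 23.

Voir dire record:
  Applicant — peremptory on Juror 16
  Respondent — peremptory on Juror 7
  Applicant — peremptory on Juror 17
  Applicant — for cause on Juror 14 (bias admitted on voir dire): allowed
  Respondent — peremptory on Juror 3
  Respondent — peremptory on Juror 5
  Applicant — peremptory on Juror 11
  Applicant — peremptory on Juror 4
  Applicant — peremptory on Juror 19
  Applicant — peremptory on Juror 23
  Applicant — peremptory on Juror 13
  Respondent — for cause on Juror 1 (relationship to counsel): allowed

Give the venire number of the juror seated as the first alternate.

20

Removed: #1, #3, #4, #5, #7, #11, #13, #14, #16, #17, #19, #23.
Seating in order: seats 1–8 → #2, #6, #8, #9, #10, #12, #15, #18; alternates → #20, #21.
So alternate 1 is #20.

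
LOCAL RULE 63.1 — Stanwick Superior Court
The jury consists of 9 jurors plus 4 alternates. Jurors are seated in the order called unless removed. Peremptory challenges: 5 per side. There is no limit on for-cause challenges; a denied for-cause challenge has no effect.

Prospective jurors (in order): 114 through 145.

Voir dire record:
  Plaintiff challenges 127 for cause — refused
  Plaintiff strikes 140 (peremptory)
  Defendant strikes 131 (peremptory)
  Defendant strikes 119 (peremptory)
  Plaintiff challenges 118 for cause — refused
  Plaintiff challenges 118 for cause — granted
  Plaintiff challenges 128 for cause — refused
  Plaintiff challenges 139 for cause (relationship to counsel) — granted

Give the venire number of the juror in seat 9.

Removed: #118, #119, #131, #139, #140. (#127, #128 stay — for-cause denied.)
Seating in order: seats 1–9 → #114, #115, #116, #117, #120, #121, #122, #123, #124; alternates → #125, #126, #127, #128.
So seat 9 is #124.

124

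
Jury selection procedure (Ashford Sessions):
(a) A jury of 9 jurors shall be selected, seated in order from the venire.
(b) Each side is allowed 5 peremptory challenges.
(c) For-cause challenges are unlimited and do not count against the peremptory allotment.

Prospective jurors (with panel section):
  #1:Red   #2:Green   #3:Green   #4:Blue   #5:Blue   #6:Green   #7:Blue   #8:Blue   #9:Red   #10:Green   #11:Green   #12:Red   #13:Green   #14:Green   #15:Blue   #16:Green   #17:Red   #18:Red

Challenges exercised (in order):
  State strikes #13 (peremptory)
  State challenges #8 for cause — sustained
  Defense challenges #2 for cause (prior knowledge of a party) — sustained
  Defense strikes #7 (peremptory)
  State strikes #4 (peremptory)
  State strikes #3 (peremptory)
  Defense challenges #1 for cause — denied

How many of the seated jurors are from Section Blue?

2

Removed: #2, #3, #4, #7, #8, #13.
Seated jurors 1–9: #1, #5, #6, #9, #10, #11, #12, #14, #15.
Of those, in Section Blue: #5, #15 → 2.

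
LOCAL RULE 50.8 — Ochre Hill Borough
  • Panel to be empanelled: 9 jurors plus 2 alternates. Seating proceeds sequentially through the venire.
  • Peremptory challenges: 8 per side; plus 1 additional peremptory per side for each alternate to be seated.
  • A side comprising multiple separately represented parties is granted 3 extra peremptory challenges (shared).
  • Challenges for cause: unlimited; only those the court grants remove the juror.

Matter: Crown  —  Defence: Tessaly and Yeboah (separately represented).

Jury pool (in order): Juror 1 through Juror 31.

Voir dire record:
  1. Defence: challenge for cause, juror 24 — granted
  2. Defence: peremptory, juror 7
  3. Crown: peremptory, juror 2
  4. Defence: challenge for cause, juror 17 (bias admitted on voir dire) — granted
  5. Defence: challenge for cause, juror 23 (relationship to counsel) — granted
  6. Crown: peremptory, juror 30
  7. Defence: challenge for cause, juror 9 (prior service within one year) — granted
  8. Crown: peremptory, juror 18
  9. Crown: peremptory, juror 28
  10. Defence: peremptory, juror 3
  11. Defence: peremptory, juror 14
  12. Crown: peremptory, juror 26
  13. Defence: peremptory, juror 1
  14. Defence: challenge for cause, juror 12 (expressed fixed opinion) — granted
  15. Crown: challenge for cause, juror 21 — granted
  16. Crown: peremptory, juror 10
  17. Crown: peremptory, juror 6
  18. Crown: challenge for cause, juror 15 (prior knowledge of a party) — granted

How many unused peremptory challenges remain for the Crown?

Crown allotment: 8 base + 1 × 2 alternates = 10.
Crown peremptories used: #2, #30, #18, #28, #26, #10, #6 — 7 (for-cause on #21, #15 don't count).
Remaining: 10 − 7 = 3.

3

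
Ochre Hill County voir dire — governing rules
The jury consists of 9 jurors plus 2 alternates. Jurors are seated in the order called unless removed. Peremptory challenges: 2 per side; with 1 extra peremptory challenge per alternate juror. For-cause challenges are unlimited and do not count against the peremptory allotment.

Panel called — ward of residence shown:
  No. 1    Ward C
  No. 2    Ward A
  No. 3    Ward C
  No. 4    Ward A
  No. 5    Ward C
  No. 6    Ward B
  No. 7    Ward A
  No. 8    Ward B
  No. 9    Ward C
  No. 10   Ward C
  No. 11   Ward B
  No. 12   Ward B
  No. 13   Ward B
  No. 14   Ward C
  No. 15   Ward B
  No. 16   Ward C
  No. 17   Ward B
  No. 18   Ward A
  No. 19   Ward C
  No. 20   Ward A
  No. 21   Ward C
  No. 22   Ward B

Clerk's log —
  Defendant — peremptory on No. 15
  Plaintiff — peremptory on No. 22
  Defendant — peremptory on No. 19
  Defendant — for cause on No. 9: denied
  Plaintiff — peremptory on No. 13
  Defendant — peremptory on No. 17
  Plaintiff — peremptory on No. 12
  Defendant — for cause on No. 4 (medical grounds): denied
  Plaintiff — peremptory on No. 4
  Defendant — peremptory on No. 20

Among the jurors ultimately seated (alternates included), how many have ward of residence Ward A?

2

Removed: #4, #12, #13, #15, #17, #19, #20, #22.
Seated (11 incl. alternates): #1, #2, #3, #5, #6, #7, #8, #9, #10, #11, #14.
Of those, in Ward A: #2, #7 → 2.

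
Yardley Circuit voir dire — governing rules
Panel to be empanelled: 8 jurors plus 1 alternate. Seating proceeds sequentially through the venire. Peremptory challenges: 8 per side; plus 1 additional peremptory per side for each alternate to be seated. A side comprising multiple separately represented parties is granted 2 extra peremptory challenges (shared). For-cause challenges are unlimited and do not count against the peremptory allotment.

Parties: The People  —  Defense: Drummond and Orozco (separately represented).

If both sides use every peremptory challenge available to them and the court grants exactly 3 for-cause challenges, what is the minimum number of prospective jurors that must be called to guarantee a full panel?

Seats to fill: 8 + 1 alternates = 9.
Peremptories — The People: 8 + 1×1 = 9; Defense: 8 + 1×1 + 2 = 11; total 20.
For-cause removals: 3.
Minimum venire: 9 + 20 + 3 = 32.

32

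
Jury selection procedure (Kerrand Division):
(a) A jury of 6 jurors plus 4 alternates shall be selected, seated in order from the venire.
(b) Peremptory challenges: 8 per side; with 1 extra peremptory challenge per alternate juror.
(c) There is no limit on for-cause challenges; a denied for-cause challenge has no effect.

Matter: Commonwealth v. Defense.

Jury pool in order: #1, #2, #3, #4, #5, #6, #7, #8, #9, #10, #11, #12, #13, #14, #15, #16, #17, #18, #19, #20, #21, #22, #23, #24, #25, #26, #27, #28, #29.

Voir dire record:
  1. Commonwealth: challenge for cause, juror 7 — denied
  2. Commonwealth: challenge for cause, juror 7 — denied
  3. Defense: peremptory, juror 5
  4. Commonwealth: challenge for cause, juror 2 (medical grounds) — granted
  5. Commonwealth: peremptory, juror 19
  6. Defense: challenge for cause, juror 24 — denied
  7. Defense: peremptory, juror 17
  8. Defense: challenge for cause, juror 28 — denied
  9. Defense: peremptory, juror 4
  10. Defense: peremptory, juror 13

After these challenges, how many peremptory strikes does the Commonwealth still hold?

11

Commonwealth allotment: 8 base + 1 × 4 alternates = 12.
Commonwealth peremptories used: #19 — 1 (for-cause on #7, #7, #2 don't count).
Remaining: 12 − 1 = 11.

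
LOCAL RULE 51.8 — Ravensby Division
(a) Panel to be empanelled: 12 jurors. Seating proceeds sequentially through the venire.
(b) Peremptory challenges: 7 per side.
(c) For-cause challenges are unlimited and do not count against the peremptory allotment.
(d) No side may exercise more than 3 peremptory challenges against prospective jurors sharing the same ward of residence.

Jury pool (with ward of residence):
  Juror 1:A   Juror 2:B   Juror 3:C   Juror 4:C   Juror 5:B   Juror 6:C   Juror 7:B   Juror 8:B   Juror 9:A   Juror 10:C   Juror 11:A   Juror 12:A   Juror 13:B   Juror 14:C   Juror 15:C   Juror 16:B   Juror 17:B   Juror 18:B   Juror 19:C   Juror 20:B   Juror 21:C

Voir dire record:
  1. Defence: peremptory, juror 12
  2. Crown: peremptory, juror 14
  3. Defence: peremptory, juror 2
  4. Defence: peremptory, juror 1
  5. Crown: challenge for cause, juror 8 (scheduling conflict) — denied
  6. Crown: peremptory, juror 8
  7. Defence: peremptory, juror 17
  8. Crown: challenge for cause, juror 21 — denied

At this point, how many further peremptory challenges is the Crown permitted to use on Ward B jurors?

Crown peremptories so far: #14, #8 — 2 of 7 used, 5 left overall.
Against Ward B: #8 — 1 used; per-ward cap 3 leaves 2.
Binding limit: min(5, 2) = 2.

2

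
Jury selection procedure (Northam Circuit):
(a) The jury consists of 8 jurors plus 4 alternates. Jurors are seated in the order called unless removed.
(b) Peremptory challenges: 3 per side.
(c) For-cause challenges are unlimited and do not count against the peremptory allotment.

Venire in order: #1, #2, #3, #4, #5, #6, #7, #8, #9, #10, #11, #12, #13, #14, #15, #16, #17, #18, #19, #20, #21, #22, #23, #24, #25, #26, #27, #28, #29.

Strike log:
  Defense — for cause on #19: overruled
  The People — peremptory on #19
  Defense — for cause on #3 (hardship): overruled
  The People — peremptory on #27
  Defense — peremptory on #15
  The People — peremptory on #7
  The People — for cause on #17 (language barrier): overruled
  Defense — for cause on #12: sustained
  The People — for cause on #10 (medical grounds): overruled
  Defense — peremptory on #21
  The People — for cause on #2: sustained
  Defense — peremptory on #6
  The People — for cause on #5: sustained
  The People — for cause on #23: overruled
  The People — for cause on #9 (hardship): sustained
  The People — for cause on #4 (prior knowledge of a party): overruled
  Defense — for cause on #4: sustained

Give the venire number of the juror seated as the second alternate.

Removed: #2, #4, #5, #6, #7, #9, #12, #15, #19, #21, #27. (#3, #10, #17, #23 stay — for-cause denied.)
Seating in order: seats 1–8 → #1, #3, #8, #10, #11, #13, #14, #16; alternates → #17, #18, #20, #22.
So alternate 2 is #18.

18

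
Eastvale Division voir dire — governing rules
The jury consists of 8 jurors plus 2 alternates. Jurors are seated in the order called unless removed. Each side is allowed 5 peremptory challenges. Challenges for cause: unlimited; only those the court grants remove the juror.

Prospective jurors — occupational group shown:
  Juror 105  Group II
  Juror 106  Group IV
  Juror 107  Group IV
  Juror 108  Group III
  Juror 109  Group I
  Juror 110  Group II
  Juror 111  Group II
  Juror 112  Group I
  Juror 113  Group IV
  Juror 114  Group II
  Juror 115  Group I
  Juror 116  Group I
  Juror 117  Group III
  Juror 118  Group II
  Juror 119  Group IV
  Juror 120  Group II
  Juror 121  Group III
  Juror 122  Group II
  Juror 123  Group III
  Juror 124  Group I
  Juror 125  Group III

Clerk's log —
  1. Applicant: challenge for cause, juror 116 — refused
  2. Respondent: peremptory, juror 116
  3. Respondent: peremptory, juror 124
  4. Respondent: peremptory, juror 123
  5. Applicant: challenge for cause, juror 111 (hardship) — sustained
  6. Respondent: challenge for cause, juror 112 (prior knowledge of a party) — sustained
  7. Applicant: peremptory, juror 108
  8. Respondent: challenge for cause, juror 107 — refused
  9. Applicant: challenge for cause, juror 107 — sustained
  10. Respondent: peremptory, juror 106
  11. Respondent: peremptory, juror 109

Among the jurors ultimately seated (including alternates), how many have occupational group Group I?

1

Removed: #106, #107, #108, #109, #111, #112, #116, #123, #124.
Seated (10 incl. alternates): #105, #110, #113, #114, #115, #117, #118, #119, #120, #121.
Of those, in Group I: #115 → 1.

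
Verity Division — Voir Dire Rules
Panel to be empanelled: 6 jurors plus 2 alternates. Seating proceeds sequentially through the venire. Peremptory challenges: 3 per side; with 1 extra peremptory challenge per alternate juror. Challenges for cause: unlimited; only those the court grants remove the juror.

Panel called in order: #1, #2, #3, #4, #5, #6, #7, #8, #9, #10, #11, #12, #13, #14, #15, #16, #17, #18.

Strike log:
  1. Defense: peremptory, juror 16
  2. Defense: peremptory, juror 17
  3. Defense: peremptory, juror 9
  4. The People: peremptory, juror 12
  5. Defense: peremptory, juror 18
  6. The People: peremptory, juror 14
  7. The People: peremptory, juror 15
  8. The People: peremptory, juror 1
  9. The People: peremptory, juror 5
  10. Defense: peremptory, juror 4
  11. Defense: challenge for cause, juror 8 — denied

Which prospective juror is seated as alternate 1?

11

Removed: #1, #4, #5, #9, #12, #14, #15, #16, #17, #18. (#8 stays — for-cause denied.)
Filling seats in venire order through position 7: #2, #3, #6, #7, #8, #10, #11.
So alternate 1 is #11.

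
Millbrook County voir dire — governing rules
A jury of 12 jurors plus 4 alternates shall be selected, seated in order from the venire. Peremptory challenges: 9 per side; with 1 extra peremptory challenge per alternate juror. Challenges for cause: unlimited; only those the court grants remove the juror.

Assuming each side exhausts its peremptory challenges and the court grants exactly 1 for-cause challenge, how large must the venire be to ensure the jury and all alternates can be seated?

Seats to fill: 12 + 4 alternates = 16.
Peremptories: 9 + 1×4 = 13 per side × 2 sides = 26.
For-cause removals: 1.
Minimum venire: 16 + 26 + 1 = 43.

43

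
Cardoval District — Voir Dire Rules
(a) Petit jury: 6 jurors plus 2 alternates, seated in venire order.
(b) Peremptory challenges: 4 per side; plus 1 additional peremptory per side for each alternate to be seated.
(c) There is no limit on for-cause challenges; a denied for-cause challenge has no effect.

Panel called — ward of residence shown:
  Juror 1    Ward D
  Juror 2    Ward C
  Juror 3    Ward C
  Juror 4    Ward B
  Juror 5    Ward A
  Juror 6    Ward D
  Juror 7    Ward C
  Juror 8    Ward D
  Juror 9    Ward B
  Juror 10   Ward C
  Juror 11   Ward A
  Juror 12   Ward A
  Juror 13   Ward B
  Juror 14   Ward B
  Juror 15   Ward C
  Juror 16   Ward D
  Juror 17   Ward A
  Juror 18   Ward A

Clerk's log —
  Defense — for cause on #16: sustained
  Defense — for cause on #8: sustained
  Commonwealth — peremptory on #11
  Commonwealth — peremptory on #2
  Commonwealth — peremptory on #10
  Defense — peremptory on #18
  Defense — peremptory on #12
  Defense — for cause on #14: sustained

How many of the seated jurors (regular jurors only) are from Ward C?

2

Removed: #2, #8, #10, #11, #12, #14, #16, #18.
Seated jurors 1–6: #1, #3, #4, #5, #6, #7 (alternates #9, #13 not counted).
Of those, in Ward C: #3, #7 → 2.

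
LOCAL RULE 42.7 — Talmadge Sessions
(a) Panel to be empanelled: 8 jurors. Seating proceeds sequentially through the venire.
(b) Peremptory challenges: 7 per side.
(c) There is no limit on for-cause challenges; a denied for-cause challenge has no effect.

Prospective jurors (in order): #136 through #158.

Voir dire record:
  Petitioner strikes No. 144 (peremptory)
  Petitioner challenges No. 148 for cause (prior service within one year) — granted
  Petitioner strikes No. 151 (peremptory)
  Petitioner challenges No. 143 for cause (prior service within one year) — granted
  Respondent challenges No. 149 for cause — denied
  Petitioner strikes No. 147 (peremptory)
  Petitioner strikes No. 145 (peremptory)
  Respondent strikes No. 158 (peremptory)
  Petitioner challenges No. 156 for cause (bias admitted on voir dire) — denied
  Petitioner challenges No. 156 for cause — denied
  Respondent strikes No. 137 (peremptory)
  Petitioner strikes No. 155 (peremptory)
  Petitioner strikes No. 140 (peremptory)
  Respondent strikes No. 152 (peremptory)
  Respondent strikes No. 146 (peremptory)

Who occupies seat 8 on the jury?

Removed: #137, #140, #143, #144, #145, #146, #147, #148, #151, #152, #155, #158. (#149, #156 stay — for-cause denied.)
Seating in order: seats 1–8 → #136, #138, #139, #141, #142, #149, #150, #153.
So seat 8 is #153.

153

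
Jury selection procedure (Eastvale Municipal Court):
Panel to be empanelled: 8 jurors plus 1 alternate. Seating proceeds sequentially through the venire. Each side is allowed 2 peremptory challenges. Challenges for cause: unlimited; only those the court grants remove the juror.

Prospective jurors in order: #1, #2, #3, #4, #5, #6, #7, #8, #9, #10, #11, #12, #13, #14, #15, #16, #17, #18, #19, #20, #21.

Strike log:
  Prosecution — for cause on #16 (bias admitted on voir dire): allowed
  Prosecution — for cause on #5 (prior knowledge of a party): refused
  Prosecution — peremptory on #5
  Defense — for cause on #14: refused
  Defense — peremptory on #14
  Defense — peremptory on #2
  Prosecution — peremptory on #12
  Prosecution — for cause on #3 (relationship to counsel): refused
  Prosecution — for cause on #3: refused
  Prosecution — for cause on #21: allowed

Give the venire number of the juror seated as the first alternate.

11

Removed: #2, #5, #12, #14, #16, #21. (#3 stays — for-cause denied.)
Filling seats in venire order through position 9: #1, #3, #4, #6, #7, #8, #9, #10, #11.
So alternate 1 is #11.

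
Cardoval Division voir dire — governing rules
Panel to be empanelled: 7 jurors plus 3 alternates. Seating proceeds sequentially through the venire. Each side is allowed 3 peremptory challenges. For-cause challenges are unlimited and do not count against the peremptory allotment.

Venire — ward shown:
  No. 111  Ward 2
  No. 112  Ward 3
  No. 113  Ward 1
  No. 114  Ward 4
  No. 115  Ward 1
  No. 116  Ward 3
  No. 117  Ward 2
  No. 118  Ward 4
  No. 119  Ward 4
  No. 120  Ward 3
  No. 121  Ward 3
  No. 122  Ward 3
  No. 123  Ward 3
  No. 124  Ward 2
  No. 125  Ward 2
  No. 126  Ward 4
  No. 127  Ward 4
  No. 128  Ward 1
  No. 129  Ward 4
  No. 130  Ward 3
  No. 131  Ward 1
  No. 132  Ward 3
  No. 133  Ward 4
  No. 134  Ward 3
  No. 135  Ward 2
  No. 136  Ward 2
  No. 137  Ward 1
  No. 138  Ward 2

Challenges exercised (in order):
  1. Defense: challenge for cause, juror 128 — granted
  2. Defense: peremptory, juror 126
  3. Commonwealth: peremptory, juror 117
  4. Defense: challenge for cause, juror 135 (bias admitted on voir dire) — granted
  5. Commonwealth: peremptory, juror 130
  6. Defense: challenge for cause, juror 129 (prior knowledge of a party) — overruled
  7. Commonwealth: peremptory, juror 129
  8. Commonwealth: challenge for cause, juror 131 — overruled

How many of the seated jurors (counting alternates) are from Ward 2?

1

Removed: #117, #126, #128, #129, #130, #135.
Seated (10 incl. alternates): #111, #112, #113, #114, #115, #116, #118, #119, #120, #121.
Of those, in Ward 2: #111 → 1.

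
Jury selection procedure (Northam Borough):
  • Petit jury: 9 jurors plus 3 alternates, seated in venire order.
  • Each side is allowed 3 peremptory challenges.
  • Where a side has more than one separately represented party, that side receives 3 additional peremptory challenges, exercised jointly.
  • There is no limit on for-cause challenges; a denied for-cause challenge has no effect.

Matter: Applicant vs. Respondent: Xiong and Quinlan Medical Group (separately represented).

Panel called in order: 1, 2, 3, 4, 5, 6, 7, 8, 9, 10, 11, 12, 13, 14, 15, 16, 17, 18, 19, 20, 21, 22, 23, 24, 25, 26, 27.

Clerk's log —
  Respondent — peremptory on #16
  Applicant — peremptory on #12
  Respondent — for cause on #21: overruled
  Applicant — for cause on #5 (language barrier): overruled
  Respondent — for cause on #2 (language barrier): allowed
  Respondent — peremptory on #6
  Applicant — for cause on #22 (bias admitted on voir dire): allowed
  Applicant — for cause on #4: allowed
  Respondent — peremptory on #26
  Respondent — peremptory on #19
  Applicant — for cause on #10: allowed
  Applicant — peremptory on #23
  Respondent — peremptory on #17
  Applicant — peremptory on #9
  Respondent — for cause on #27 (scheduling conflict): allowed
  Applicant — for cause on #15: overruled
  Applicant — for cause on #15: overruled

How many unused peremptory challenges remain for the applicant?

0

Applicant allotment: 3.
Applicant peremptories used: #12, #23, #9 — 3 (for-cause on #5, #22, #4, #10, #15, #15 don't count).
Remaining: 3 − 3 = 0.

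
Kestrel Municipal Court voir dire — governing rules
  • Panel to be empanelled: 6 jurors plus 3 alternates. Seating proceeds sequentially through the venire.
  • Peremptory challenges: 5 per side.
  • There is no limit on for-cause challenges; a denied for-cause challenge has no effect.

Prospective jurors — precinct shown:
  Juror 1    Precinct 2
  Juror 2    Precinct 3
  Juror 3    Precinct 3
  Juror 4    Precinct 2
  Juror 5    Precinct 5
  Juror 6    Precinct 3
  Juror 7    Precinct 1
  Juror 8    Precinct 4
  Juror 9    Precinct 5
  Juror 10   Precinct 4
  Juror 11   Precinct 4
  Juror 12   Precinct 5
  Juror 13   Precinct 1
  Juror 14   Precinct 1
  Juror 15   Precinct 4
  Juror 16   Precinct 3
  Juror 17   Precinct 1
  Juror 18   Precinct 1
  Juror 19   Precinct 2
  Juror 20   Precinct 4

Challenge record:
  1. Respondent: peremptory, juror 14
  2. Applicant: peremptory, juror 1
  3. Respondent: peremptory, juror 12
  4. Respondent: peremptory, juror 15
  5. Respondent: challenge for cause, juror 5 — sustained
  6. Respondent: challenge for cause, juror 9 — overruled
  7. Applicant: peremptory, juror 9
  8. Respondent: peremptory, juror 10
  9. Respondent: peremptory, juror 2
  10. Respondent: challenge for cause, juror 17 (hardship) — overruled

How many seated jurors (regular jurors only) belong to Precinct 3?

2

Removed: #1, #2, #5, #9, #10, #12, #14, #15.
Seated jurors 1–6: #3, #4, #6, #7, #8, #11 (alternates #13, #16, #17 not counted).
Of those, in Precinct 3: #3, #6 → 2.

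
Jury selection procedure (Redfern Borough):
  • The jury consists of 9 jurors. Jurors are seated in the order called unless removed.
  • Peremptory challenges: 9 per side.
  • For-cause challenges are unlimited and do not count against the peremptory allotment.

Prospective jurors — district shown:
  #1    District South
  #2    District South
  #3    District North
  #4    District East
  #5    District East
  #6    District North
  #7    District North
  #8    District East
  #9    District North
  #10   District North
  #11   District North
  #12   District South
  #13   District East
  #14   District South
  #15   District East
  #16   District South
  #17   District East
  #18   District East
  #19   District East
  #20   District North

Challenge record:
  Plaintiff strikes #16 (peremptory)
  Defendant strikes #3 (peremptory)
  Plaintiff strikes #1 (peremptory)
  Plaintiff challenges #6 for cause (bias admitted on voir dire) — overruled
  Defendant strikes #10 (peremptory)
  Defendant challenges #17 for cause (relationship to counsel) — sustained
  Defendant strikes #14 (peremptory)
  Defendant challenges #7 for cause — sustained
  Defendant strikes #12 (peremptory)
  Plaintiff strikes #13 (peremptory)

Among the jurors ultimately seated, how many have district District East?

Removed: #1, #3, #7, #10, #12, #13, #14, #16, #17.
Seated jurors 1–9: #2, #4, #5, #6, #8, #9, #11, #15, #18.
Of those, in District East: #4, #5, #8, #15, #18 → 5.

5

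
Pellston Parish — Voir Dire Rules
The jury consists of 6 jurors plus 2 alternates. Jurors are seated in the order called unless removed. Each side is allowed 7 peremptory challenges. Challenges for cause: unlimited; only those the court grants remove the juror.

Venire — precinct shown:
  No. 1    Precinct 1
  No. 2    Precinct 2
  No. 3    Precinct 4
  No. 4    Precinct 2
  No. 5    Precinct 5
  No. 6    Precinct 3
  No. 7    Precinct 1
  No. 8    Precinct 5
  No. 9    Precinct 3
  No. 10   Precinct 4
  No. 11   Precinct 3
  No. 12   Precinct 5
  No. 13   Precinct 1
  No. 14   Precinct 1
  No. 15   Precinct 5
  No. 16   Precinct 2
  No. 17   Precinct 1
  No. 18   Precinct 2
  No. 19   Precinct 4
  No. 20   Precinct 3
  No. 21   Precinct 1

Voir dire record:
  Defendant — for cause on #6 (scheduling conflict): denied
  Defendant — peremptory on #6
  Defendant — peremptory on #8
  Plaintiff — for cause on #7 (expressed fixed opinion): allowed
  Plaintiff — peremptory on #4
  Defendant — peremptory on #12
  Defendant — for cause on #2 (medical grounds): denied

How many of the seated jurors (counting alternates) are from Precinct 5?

1

Removed: #4, #6, #7, #8, #12.
Seated (8 incl. alternates): #1, #2, #3, #5, #9, #10, #11, #13.
Of those, in Precinct 5: #5 → 1.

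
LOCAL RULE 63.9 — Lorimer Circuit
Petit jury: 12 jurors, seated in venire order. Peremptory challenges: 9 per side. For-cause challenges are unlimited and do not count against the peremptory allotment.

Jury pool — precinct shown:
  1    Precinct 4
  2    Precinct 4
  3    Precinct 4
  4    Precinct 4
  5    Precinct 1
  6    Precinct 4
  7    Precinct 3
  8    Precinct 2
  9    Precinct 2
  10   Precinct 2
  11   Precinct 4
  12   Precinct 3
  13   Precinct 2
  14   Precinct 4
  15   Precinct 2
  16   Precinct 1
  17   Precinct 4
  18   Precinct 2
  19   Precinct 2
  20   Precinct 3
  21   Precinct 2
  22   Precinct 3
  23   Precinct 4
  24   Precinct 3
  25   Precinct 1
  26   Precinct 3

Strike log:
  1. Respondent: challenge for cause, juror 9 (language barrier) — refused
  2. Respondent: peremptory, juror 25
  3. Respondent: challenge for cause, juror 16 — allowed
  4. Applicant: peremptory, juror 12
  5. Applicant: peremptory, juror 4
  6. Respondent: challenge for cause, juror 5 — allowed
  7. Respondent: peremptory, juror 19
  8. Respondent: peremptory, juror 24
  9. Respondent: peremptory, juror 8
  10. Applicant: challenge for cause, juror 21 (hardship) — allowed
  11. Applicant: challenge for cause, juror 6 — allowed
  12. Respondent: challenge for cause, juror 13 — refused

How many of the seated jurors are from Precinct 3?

1

Removed: #4, #5, #6, #8, #12, #16, #19, #21, #24, #25.
Seated jurors 1–12: #1, #2, #3, #7, #9, #10, #11, #13, #14, #15, #17, #18.
Of those, in Precinct 3: #7 → 1.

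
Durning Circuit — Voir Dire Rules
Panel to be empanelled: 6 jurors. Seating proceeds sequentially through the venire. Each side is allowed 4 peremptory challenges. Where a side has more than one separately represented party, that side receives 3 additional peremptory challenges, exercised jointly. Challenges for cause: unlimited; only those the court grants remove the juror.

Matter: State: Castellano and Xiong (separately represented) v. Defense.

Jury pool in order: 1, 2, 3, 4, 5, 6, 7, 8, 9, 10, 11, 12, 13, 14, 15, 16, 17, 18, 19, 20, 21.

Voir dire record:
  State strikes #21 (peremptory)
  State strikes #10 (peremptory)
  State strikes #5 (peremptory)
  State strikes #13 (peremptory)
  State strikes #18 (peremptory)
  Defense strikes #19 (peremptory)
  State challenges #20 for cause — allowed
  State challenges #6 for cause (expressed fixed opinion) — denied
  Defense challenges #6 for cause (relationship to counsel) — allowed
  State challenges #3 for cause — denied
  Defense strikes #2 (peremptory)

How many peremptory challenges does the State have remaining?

2

State allotment: 4 base + 3 multi-party = 7.
State peremptories used: #21, #10, #5, #13, #18 — 5 (for-cause on #20, #6, #3 don't count).
Remaining: 7 − 5 = 2.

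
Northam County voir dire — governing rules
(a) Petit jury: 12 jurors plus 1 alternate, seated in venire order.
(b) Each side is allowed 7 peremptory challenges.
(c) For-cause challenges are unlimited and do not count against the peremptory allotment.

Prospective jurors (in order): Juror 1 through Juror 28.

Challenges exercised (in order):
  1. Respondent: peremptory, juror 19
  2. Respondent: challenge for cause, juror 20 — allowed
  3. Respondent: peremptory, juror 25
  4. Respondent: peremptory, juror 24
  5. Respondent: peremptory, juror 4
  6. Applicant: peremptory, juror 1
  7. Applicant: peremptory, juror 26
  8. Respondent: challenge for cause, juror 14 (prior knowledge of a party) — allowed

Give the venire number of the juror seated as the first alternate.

Removed: #1, #4, #14, #19, #20, #24, #25, #26.
Seating in order: seats 1–12 → #2, #3, #5, #6, #7, #8, #9, #10, #11, #12, #13, #15; alternates → #16.
So alternate 1 is #16.

16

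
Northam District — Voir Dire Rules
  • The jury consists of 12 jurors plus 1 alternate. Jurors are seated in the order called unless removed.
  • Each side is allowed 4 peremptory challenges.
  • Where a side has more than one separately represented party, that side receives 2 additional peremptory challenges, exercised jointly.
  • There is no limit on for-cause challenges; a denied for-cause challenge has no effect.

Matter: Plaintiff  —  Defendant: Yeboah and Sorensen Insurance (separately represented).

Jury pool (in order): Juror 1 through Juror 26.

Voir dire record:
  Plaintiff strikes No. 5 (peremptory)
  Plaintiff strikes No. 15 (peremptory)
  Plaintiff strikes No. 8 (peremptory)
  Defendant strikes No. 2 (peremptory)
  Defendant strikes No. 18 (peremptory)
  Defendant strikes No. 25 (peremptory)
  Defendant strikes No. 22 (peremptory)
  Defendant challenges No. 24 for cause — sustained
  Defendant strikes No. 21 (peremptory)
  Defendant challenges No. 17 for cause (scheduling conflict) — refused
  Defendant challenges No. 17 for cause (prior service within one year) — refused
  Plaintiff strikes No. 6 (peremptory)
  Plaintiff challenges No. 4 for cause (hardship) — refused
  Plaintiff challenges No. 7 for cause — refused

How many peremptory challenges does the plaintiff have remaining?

0

Plaintiff allotment: 4.
Plaintiff peremptories used: #5, #15, #8, #6 — 4 (for-cause on #4, #7 don't count).
Remaining: 4 − 4 = 0.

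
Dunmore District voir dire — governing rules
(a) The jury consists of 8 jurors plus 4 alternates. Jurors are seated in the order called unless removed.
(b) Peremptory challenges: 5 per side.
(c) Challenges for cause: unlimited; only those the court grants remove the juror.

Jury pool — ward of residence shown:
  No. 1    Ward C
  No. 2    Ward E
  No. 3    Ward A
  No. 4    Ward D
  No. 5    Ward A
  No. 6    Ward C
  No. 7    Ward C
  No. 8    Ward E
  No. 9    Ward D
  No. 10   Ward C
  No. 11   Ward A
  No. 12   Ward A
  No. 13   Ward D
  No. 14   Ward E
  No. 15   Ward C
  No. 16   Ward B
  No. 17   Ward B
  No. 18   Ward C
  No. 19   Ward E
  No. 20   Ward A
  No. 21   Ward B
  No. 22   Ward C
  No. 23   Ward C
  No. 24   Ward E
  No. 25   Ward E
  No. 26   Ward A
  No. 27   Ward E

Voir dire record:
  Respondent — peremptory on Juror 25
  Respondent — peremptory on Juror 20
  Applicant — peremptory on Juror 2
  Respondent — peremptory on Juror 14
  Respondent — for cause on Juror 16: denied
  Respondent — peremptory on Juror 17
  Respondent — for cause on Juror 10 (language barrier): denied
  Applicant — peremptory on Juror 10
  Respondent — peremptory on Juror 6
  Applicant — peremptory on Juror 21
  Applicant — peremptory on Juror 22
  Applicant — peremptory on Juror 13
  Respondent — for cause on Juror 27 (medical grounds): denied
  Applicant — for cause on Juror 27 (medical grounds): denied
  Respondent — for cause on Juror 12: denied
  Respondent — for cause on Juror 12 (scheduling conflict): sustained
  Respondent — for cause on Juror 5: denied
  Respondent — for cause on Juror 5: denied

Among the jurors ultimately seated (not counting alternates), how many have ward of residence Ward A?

3

Removed: #2, #6, #10, #12, #13, #14, #17, #20, #21, #22, #25.
Seated jurors 1–8: #1, #3, #4, #5, #7, #8, #9, #11 (alternates #15, #16, #18, #19 not counted).
Of those, in Ward A: #3, #5, #11 → 3.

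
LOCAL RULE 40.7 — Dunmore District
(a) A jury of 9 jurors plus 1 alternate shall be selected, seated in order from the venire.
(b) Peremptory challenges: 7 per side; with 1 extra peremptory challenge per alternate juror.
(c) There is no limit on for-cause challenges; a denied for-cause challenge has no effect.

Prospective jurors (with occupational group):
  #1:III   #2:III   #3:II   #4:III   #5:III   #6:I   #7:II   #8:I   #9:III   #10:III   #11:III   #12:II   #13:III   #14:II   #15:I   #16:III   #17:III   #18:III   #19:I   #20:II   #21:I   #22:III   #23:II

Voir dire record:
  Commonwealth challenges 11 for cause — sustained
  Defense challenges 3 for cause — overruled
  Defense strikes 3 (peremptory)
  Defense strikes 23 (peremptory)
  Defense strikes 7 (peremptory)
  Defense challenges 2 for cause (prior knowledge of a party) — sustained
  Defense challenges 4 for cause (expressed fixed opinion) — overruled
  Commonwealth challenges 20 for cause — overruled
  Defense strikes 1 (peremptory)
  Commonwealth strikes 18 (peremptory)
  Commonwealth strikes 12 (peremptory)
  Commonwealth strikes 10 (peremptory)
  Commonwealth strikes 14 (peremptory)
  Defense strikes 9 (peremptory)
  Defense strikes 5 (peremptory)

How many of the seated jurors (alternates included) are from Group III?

4

Removed: #1, #2, #3, #5, #7, #9, #10, #11, #12, #14, #18, #23.
Seated (10 incl. alternates): #4, #6, #8, #13, #15, #16, #17, #19, #20, #21.
Of those, in Group III: #4, #13, #16, #17 → 4.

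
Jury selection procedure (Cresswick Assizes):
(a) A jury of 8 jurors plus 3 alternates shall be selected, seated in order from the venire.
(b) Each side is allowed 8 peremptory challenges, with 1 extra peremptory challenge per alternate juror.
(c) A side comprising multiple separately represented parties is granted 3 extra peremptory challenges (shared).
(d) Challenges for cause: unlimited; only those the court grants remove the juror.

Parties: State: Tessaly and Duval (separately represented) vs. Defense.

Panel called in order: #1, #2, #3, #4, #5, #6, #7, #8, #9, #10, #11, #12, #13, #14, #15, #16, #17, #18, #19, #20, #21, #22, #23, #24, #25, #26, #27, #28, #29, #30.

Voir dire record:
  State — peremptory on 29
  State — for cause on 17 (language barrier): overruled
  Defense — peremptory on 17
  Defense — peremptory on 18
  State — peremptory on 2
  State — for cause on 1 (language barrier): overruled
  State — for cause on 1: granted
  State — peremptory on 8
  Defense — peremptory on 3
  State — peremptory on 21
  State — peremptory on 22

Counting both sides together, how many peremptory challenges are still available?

State allotment: 8 base + 1 × 3 alternates + 3 multi-party = 14. Defense allotment: 8 base + 1 × 3 alternates = 11.
State peremptories used: #29, #2, #8, #21, #22 — 5 (for-cause on #17, #1, #1 don't count).
Defense peremptories used: #17, #18, #3 — 3.
Remaining: (14 − 5) + (11 − 3) = 17.

17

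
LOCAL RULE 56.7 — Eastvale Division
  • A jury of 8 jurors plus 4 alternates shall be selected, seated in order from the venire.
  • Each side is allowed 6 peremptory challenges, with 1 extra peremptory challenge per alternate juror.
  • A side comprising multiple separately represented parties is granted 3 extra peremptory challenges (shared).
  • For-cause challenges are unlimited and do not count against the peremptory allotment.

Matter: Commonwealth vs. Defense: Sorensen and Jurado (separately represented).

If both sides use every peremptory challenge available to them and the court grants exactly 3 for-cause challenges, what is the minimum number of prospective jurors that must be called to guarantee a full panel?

Seats to fill: 8 + 4 alternates = 12.
Peremptories — Commonwealth: 6 + 1×4 = 10; Defense: 6 + 1×4 + 3 = 13; total 23.
For-cause removals: 3.
Minimum venire: 12 + 23 + 3 = 38.

38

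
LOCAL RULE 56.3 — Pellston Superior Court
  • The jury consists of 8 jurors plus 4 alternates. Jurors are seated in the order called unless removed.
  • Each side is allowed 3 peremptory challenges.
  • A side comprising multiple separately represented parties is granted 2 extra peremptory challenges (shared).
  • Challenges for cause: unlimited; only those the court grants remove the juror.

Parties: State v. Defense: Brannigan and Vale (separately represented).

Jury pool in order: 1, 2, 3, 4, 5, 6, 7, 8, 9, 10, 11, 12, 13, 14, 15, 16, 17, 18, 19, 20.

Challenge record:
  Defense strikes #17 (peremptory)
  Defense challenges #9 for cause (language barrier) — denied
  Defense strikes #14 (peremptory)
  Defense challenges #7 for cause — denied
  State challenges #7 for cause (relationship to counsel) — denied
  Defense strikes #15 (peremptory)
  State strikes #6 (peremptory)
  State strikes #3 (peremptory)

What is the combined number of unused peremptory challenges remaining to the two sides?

3

State allotment: 3. Defense allotment: 3 base + 2 multi-party = 5.
State peremptories used: #6, #3 — 2 (the for-cause on #7 doesn't count).
Defense peremptories used: #17, #14, #15 — 3 (for-cause on #9, #7 don't count).
Remaining: (3 − 2) + (5 − 3) = 3.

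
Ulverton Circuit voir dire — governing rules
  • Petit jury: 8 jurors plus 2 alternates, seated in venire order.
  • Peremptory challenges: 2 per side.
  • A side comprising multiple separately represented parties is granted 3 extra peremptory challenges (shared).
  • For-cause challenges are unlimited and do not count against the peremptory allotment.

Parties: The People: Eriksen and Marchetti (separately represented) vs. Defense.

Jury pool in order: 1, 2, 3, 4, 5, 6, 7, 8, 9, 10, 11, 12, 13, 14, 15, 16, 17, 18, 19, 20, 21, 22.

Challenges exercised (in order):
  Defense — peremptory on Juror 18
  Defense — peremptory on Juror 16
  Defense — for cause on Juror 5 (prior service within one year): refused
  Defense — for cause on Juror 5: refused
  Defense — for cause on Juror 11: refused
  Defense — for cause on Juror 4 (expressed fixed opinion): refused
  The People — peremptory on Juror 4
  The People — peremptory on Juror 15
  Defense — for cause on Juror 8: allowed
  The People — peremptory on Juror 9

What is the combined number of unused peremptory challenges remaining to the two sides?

2

The People allotment: 2 base + 3 multi-party = 5. Defense allotment: 2.
The People peremptories used: #4, #15, #9 — 3.
Defense peremptories used: #18, #16 — 2 (for-cause on #5, #5, #11, #4, #8 don't count).
Remaining: (5 − 3) + (2 − 2) = 2.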